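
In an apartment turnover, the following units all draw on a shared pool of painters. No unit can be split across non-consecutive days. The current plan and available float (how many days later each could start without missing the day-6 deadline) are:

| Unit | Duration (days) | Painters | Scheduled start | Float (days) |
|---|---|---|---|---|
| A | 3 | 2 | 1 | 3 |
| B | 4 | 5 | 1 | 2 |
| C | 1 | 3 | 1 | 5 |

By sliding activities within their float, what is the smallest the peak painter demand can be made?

Early-start (A@1, B@1, C@1) gives peak 10: d1:10  d2:7  d3:7  d4:5  d5:0  d6:0.
Shift C→5.
Schedule A@1, B@1, C@5: d1:7  d2:7  d3:7  d4:5  d5:3  d6:0 — peak 7.

7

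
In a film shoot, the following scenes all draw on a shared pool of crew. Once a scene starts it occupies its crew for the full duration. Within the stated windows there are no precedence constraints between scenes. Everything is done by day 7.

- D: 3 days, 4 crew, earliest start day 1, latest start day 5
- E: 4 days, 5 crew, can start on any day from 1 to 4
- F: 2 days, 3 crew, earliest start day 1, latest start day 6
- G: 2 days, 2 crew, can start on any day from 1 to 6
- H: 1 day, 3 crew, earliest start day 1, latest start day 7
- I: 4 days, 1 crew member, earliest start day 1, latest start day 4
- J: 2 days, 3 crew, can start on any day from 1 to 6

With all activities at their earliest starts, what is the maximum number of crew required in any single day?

21

Early-start schedule: D@1, E@1, F@1, G@1, H@1, I@1, J@1.
Load per day: day 1: 21, day 2: 18, day 3: 10, day 4: 6, day 5: 0, day 6: 0, day 7: 0.
Peak is 21.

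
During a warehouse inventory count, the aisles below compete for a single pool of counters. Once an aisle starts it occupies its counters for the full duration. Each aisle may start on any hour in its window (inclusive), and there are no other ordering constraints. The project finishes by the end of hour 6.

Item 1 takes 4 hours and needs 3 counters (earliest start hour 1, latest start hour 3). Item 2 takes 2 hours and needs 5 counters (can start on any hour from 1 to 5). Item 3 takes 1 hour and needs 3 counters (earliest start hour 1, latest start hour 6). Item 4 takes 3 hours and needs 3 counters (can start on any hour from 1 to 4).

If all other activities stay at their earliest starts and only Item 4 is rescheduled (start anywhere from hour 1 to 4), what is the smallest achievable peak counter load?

11

Item 4@1: h1:14  h2:11  h3:6  h4:3  h5:0  h6:0 → peak 14
Item 4@2: h1:11  h2:11  h3:6  h4:6  h5:0  h6:0 → peak 11
Item 4@3: h1:11  h2:8  h3:6  h4:6  h5:3  h6:0 → peak 11
Item 4@4: h1:11  h2:8  h3:3  h4:6  h5:3  h6:3 → peak 11
Best is Item 4@2, peak 11.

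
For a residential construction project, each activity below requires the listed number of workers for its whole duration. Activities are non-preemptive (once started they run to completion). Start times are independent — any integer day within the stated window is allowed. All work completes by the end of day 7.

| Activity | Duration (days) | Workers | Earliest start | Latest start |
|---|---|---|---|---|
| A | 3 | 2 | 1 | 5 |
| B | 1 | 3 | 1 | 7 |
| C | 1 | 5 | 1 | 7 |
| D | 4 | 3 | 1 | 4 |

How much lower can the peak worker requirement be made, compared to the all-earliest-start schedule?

Early-start peak: d1:13  d2:5  d3:5  d4:3  d5:0  d6:0  d7:0 ⇒ 13.
Leveled (A@1, B@1, C@6, D@2): d1:5  d2:5  d3:5  d4:3  d5:3  d6:5  d7:0 ⇒ 5.
Reduction 13 − 5 = 8.

8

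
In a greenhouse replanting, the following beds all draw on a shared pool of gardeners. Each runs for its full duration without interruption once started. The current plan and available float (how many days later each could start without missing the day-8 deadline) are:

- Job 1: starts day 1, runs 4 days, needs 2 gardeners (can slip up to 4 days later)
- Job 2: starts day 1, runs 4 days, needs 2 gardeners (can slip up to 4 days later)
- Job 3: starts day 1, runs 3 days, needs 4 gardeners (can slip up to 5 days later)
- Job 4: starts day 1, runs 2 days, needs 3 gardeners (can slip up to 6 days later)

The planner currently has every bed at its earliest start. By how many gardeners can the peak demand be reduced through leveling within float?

5

Early-start peak: d1:11  d2:11  d3:8  d4:4  d5:0  d6:0  d7:0  d8:0 ⇒ 11.
Leveled (Job 1@1, Job 2@3, Job 3@5, Job 4@1): d1:5  d2:5  d3:4  d4:4  d5:6  d6:6  d7:4  d8:0 ⇒ 6.
Reduction 11 − 6 = 5.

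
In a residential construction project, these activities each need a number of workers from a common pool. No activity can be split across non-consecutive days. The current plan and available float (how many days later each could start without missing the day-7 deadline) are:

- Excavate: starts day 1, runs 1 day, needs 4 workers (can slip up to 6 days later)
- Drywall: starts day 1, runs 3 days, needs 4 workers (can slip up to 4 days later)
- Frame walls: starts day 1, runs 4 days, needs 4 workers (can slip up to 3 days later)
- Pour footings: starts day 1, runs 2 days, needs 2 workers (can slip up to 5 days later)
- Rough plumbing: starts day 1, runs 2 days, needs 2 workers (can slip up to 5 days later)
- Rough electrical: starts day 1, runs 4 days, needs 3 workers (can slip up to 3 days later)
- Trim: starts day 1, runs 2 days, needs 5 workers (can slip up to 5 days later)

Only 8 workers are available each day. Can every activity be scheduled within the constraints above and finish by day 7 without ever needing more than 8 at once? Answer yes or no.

no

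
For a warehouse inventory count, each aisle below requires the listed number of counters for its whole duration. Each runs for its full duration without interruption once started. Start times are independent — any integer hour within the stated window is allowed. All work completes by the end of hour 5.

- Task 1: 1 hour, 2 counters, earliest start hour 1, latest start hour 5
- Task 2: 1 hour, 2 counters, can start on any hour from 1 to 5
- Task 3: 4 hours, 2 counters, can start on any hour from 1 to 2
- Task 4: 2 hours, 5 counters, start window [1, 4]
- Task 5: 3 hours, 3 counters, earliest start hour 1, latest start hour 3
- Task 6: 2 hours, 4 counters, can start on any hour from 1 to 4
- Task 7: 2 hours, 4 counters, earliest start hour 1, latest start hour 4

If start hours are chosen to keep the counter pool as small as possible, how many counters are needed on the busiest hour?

Early-start (Task 1@1, Task 2@1, Task 3@1, Task 4@1, Task 5@1, Task 6@1, Task 7@1) gives peak 22: h1:22  h2:18  h3:5  h4:2  h5:0.
Shift Task 4→2, Task 6→4, Task 7→4.
Schedule Task 1@1, Task 2@1, Task 3@1, Task 4@2, Task 5@1, Task 6@4, Task 7@4: h1:9  h2:10  h3:10  h4:10  h5:8 — peak 10.
Total counter-hours = 47 over 5 hours ⇒ peak ≥ ⌈47/5⌉ = 10, so 10 is optimal.

10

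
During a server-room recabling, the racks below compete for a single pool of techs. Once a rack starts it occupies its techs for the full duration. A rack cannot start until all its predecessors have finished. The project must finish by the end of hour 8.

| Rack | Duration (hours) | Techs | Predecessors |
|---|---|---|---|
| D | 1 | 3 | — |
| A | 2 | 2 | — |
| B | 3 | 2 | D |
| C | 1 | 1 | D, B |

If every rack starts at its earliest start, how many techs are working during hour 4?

At early start, hour 4 has: B.
Demand: 2 = 2.

2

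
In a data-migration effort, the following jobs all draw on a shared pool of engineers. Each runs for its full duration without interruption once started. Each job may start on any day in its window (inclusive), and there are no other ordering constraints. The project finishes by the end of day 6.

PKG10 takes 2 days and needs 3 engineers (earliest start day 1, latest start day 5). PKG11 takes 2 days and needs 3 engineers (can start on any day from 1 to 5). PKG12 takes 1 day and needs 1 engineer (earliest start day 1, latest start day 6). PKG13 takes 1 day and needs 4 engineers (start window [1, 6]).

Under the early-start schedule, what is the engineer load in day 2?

At early start, day 2 has: PKG10, PKG11.
Demand: 3 + 3 = 6.

6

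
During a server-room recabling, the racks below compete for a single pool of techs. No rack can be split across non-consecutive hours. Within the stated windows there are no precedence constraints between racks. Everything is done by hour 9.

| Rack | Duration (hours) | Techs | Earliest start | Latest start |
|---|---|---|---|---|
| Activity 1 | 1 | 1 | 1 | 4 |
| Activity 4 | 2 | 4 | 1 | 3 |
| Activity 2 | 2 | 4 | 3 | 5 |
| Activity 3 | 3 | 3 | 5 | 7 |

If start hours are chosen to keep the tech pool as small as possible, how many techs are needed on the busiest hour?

Early-start (Activity 1@1, Activity 4@1, Activity 2@3, Activity 3@5) gives peak 5: h1:5  h2:4  h3:4  h4:4  h5:3  h6:3  h7:3  h8:0  h9:0.
Shift Activity 4→2, Activity 2→4, Activity 3→6.
Schedule Activity 1@1, Activity 4@2, Activity 2@4, Activity 3@6: h1:1  h2:4  h3:4  h4:4  h5:4  h6:3  h7:3  h8:3  h9:0 — peak 4.

4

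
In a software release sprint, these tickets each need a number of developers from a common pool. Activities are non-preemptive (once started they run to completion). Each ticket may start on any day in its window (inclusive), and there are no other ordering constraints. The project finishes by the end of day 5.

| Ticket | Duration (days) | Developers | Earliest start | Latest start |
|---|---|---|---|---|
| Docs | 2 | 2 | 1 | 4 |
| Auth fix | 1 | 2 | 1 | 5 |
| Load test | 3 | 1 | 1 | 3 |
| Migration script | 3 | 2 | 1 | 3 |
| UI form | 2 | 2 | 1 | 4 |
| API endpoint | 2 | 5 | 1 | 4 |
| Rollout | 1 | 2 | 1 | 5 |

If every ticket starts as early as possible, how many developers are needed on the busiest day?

16

Early-start schedule: Docs@1, Auth fix@1, Load test@1, Migration script@1, UI form@1, API endpoint@1, Rollout@1.
Load per day: day 1: 16, day 2: 12, day 3: 3, day 4: 0, day 5: 0.
Peak is 16.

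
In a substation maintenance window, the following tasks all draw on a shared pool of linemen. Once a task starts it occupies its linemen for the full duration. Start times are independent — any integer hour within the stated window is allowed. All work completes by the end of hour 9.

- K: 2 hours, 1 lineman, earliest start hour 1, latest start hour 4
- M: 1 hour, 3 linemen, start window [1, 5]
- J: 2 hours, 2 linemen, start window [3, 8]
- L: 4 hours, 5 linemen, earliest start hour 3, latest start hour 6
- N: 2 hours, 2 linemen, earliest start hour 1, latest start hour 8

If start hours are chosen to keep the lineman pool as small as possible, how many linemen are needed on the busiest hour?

5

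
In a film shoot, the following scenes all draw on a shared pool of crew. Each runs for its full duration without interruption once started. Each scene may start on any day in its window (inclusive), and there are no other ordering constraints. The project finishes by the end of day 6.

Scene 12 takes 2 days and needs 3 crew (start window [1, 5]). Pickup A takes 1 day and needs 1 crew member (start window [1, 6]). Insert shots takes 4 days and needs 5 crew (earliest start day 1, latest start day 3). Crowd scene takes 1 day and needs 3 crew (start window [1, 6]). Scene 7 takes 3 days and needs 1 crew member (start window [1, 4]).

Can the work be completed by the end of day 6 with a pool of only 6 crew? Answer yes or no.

Schedule Scene 12@1, Pickup A@1, Insert shots@3, Crowd scene@2, Scene 7@3: d1:4  d2:6  d3:6  d4:6  d5:6  d6:5 — peak 6 ≤ 6.

yes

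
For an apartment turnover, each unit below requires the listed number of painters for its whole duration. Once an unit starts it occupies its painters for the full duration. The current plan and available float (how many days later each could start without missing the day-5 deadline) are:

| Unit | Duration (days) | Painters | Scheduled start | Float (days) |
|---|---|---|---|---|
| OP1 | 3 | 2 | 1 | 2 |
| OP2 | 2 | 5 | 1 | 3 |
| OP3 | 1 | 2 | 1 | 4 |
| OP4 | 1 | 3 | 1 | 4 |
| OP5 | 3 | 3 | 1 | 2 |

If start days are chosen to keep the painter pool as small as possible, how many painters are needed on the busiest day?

7

Early-start (OP1@1, OP2@1, OP3@1, OP4@1, OP5@1) gives peak 15: d1:15  d2:10  d3:5  d4:0  d5:0.
Shift OP3→3, OP4→4, OP5→3.
Schedule OP1@1, OP2@1, OP3@3, OP4@4, OP5@3: d1:7  d2:7  d3:7  d4:6  d5:3 — peak 7.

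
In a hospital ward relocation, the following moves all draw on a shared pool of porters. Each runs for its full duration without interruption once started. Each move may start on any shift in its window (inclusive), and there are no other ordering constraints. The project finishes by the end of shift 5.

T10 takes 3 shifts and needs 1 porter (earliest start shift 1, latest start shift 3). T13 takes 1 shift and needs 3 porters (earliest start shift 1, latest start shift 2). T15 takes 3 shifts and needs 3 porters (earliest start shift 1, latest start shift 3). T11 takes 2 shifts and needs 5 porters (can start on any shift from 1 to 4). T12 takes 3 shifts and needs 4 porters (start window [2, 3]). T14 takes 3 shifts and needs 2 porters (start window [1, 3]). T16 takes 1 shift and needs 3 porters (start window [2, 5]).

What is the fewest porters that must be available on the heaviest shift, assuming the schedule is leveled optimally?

10

Early-start (T10@1, T13@1, T15@1, T11@1, T12@2, T14@1, T16@2) gives peak 18: s1:14  s2:18  s3:10  s4:4  s5:0.
Shift T11→4, T16→5.
Schedule T10@1, T13@1, T15@1, T11@4, T12@2, T14@1, T16@5: s1:9  s2:10  s3:10  s4:9  s5:8 — peak 10.
Total porter-shifts = 46 over 5 shifts ⇒ peak ≥ ⌈46/5⌉ = 10, so 10 is optimal.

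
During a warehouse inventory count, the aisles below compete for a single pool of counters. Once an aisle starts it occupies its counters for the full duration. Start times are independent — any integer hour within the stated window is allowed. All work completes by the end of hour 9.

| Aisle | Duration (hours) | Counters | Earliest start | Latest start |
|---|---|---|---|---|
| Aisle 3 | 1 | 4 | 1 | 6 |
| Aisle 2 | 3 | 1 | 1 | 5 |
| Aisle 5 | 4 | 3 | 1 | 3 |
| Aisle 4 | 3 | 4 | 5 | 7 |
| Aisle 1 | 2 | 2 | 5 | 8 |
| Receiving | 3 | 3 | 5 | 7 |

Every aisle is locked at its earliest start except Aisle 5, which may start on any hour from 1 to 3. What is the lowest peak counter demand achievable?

Aisle 5@1: h1:8  h2:4  h3:4  h4:3  h5:9  h6:9  h7:7  h8:0  h9:0 → peak 9
Aisle 5@2: h1:5  h2:4  h3:4  h4:3  h5:12  h6:9  h7:7  h8:0  h9:0 → peak 12
Aisle 5@3: h1:5  h2:1  h3:4  h4:3  h5:12  h6:12  h7:7  h8:0  h9:0 → peak 12
Best is Aisle 5@1, peak 9.

9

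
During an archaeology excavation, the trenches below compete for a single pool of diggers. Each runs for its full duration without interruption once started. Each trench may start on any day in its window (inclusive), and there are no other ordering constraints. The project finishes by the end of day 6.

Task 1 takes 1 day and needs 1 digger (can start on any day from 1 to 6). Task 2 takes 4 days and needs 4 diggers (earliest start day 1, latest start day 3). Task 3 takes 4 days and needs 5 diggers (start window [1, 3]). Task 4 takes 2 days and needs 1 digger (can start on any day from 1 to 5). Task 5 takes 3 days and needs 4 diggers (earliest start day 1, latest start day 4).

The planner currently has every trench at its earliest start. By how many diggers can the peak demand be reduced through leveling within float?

2

Early-start peak: d1:15  d2:14  d3:13  d4:9  d5:0  d6:0 ⇒ 15.
Leveled (Task 1@1, Task 2@1, Task 3@1, Task 4@1, Task 5@3): d1:11  d2:10  d3:13  d4:13  d5:4  d6:0 ⇒ 13.
Reduction 15 − 13 = 2.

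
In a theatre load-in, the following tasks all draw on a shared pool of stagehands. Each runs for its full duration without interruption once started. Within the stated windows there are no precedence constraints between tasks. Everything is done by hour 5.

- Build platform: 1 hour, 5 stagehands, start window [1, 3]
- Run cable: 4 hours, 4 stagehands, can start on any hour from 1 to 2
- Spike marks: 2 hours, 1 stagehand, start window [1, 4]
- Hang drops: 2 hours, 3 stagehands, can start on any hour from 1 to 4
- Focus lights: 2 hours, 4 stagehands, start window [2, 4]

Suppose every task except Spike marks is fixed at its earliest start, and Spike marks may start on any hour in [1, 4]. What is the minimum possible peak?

Spike marks@1: h1:13  h2:12  h3:8  h4:4  h5:0 → peak 13
Spike marks@2: h1:12  h2:12  h3:9  h4:4  h5:0 → peak 12
Spike marks@3: h1:12  h2:11  h3:9  h4:5  h5:0 → peak 12
Spike marks@4: h1:12  h2:11  h3:8  h4:5  h5:1 → peak 12
Best is Spike marks@2, peak 12.

12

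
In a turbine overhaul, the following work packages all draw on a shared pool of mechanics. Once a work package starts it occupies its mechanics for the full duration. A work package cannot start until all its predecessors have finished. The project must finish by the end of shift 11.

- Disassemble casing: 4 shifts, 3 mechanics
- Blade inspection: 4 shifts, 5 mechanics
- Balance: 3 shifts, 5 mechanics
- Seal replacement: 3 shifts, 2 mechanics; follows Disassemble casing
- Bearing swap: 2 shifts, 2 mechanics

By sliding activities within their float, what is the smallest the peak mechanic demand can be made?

Early-start (Disassemble casing@1, Blade inspection@1, Balance@1, Seal replacement@5, Bearing swap@1) gives peak 15: s1:15  s2:15  s3:13  s4:8  s5:2  s6:2  s7:2  s8:0  s9:0  s10:0  s11:0.
Shift Blade inspection→5, Balance→9.
Schedule Disassemble casing@1, Blade inspection@5, Balance@9, Seal replacement@5, Bearing swap@1: s1:5  s2:5  s3:3  s4:3  s5:7  s6:7  s7:7  s8:5  s9:5  s10:5  s11:5 — peak 7.

7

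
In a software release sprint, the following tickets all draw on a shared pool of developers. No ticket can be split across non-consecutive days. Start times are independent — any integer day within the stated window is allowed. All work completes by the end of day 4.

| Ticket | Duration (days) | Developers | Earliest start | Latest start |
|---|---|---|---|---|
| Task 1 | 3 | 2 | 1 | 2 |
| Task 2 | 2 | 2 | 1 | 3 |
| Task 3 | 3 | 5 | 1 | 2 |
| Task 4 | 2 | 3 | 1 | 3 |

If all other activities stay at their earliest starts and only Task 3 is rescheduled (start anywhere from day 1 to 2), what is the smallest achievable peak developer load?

Task 3@1: d1:12  d2:12  d3:7  d4:0 → peak 12
Task 3@2: d1:7  d2:12  d3:7  d4:5 → peak 12
Best is Task 3@1, peak 12.

12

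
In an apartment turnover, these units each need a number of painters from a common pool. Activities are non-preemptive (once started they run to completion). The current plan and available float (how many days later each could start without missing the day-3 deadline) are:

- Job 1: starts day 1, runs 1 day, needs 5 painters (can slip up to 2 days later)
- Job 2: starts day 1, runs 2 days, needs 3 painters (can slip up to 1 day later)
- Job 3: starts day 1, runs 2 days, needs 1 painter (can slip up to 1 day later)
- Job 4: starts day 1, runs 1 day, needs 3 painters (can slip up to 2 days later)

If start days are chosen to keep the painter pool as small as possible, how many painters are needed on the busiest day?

Early-start (Job 1@1, Job 2@1, Job 3@1, Job 4@1) gives peak 12: d1:12  d2:4  d3:0.
Shift Job 2→2, Job 4→3.
Schedule Job 1@1, Job 2@2, Job 3@1, Job 4@3: d1:6  d2:4  d3:6 — peak 6.
Total painter-days = 16 over 3 days ⇒ peak ≥ ⌈16/3⌉ = 6, so 6 is optimal.

6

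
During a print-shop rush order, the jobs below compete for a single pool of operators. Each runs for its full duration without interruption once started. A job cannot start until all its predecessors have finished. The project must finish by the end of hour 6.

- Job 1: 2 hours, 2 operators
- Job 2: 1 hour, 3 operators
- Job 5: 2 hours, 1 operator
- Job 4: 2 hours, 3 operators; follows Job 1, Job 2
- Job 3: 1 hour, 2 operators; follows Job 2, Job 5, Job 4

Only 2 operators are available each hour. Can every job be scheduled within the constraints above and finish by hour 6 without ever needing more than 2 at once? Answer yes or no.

Total operator-hours = 17; over 6 hours the average is 17/6 > 2, so some hour must exceed 2.

no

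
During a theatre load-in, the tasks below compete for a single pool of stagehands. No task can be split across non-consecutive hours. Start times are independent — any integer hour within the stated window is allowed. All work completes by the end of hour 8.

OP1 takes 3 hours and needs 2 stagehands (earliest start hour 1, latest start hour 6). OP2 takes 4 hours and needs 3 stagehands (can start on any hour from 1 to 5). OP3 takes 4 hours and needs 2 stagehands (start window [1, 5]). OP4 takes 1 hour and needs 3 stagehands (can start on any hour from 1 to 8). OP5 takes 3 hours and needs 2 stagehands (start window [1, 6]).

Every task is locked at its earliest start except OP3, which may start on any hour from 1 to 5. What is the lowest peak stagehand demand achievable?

10

OP3@1: h1:12  h2:9  h3:9  h4:5  h5:0  h6:0  h7:0  h8:0 → peak 12
OP3@2: h1:10  h2:9  h3:9  h4:5  h5:2  h6:0  h7:0  h8:0 → peak 10
OP3@3: h1:10  h2:7  h3:9  h4:5  h5:2  h6:2  h7:0  h8:0 → peak 10
OP3@4: h1:10  h2:7  h3:7  h4:5  h5:2  h6:2  h7:2  h8:0 → peak 10
OP3@5: h1:10  h2:7  h3:7  h4:3  h5:2  h6:2  h7:2  h8:2 → peak 10
Best is OP3@2, peak 10.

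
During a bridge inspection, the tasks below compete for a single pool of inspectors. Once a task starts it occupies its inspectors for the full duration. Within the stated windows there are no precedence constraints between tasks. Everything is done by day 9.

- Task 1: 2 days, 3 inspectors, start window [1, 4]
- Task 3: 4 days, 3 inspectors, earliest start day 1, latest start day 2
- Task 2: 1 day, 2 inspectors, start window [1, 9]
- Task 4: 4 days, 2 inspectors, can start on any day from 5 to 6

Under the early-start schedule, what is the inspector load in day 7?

2

At early start, day 7 has: Task 4.
Demand: 2 = 2.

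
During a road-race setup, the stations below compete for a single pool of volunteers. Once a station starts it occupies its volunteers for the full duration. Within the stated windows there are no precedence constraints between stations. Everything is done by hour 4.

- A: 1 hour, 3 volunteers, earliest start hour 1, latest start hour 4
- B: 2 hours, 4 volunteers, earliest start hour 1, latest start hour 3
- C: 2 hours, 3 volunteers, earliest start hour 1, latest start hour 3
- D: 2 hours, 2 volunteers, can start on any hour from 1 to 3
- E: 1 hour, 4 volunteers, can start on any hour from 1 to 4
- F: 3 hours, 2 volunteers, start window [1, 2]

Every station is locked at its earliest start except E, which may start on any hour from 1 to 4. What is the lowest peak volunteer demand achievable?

14

E@1: h1:18  h2:11  h3:2  h4:0 → peak 18
E@2: h1:14  h2:15  h3:2  h4:0 → peak 15
E@3: h1:14  h2:11  h3:6  h4:0 → peak 14
E@4: h1:14  h2:11  h3:2  h4:4 → peak 14
Best is E@3, peak 14.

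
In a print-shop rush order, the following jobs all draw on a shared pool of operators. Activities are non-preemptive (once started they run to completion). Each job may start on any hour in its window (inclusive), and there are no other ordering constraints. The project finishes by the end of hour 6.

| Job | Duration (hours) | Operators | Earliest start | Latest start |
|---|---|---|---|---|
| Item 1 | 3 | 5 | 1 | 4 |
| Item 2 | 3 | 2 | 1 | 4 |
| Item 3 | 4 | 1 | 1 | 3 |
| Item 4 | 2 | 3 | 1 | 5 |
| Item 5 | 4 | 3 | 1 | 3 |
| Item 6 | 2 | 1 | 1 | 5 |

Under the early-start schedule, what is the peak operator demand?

Early-start schedule: Item 1@1, Item 2@1, Item 3@1, Item 4@1, Item 5@1, Item 6@1.
Load per hour: hour 1: 15, hour 2: 15, hour 3: 11, hour 4: 4, hour 5: 0, hour 6: 0.
Peak is 15.

15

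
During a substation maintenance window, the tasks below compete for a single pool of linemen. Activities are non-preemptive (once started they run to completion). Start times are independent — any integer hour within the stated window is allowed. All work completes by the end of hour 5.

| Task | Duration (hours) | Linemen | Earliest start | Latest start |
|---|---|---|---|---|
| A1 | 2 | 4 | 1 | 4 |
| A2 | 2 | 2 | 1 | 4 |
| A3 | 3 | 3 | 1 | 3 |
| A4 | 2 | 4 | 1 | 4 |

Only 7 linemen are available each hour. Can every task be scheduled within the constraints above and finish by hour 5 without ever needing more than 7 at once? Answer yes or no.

Schedule A1@1, A2@1, A3@3, A4@3: h1:6  h2:6  h3:7  h4:7  h5:3 — peak 7 ≤ 7.

yes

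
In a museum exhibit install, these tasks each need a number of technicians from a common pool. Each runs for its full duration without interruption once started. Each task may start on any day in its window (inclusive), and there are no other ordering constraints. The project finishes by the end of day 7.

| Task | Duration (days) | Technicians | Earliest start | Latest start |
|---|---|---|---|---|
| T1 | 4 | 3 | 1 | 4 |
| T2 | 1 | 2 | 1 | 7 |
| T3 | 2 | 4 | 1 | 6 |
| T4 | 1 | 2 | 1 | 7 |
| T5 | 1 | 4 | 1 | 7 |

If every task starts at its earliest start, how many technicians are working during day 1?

At early start, day 1 has: T1, T2, T3, T4, T5.
Demand: 3 + 2 + 4 + 2 + 4 = 15.

15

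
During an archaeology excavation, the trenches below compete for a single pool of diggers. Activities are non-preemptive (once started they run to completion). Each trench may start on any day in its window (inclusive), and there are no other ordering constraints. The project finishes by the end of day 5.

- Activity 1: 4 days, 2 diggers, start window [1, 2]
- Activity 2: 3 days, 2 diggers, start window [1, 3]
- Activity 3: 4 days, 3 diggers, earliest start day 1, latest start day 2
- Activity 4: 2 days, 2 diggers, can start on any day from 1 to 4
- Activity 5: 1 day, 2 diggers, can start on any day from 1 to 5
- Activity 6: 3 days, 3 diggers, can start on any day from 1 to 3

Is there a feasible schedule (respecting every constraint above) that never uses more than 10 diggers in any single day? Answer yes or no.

yes

Schedule Activity 1@1, Activity 2@1, Activity 3@1, Activity 4@1, Activity 5@4, Activity 6@3: d1:9  d2:9  d3:10  d4:10  d5:3 — peak 10 ≤ 10.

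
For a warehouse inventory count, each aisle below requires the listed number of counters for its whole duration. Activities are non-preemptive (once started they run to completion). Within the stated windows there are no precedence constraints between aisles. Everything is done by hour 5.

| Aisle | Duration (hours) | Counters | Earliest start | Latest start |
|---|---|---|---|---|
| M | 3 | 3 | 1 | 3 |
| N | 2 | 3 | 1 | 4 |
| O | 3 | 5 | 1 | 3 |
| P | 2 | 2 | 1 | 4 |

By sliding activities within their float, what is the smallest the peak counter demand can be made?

Early-start (M@1, N@1, O@1, P@1) gives peak 13: h1:13  h2:13  h3:8  h4:0  h5:0.
Shift O→3.
Schedule M@1, N@1, O@3, P@1: h1:8  h2:8  h3:8  h4:5  h5:5 — peak 8.

8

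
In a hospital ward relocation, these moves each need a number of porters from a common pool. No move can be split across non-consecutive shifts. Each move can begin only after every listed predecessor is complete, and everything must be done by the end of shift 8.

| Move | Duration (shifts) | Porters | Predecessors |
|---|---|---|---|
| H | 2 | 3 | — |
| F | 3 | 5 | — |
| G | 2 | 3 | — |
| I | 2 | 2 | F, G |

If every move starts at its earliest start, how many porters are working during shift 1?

At early start, shift 1 has: H, F, G.
Demand: 3 + 5 + 3 = 11.

11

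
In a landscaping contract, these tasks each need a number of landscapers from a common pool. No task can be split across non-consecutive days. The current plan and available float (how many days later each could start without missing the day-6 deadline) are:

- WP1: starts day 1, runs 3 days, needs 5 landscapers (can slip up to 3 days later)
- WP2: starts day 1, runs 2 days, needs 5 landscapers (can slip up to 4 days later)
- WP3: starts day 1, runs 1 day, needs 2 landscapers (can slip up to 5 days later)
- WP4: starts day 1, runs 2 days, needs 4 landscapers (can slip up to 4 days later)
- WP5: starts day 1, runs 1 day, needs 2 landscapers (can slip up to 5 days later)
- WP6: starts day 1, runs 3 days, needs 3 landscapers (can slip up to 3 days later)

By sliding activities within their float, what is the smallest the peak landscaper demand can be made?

Early-start (WP1@1, WP2@1, WP3@1, WP4@1, WP5@1, WP6@1) gives peak 21: d1:21  d2:17  d3:8  d4:0  d5:0  d6:0.
Shift WP2→4, WP4→2, WP6→4.
Schedule WP1@1, WP2@4, WP3@1, WP4@2, WP5@1, WP6@4: d1:9  d2:9  d3:9  d4:8  d5:8  d6:3 — peak 9.

9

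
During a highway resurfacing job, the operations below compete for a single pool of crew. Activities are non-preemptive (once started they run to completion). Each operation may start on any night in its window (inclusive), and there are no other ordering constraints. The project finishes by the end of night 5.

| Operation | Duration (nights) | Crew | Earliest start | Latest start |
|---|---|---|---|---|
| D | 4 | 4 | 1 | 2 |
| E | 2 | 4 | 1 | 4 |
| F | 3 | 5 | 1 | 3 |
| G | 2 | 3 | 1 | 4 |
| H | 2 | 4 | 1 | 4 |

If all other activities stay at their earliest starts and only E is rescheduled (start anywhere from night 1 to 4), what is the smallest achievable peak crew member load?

E@1: n1:20  n2:20  n3:9  n4:4  n5:0 → peak 20
E@2: n1:16  n2:20  n3:13  n4:4  n5:0 → peak 20
E@3: n1:16  n2:16  n3:13  n4:8  n5:0 → peak 16
E@4: n1:16  n2:16  n3:9  n4:8  n5:4 → peak 16
Best is E@3, peak 16.

16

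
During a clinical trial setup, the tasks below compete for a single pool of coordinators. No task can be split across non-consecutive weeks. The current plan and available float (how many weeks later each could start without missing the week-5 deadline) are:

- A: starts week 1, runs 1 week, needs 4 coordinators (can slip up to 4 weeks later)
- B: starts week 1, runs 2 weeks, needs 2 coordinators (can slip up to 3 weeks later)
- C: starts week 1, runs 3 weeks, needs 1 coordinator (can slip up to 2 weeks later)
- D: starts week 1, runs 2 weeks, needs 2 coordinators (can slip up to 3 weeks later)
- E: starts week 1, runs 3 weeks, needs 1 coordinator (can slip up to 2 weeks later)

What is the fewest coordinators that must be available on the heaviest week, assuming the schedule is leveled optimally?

4

Early-start (A@1, B@1, C@1, D@1, E@1) gives peak 10: w1:10  w2:6  w3:2  w4:0  w5:0.
Shift B→2, C→2, D→4, E→2.
Schedule A@1, B@2, C@2, D@4, E@2: w1:4  w2:4  w3:4  w4:4  w5:2 — peak 4.
Total coordinator-weeks = 18 over 5 weeks ⇒ peak ≥ ⌈18/5⌉ = 4, so 4 is optimal.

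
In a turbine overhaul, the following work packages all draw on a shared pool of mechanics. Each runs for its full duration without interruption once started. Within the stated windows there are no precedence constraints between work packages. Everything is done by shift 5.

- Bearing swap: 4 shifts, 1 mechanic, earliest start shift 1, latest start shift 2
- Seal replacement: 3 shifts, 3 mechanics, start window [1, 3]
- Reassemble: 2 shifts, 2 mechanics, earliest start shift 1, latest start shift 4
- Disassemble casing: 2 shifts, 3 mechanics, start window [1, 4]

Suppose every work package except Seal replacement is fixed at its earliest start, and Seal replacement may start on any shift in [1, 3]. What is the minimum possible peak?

6

Seal replacement@1: s1:9  s2:9  s3:4  s4:1  s5:0 → peak 9
Seal replacement@2: s1:6  s2:9  s3:4  s4:4  s5:0 → peak 9
Seal replacement@3: s1:6  s2:6  s3:4  s4:4  s5:3 → peak 6
Best is Seal replacement@3, peak 6.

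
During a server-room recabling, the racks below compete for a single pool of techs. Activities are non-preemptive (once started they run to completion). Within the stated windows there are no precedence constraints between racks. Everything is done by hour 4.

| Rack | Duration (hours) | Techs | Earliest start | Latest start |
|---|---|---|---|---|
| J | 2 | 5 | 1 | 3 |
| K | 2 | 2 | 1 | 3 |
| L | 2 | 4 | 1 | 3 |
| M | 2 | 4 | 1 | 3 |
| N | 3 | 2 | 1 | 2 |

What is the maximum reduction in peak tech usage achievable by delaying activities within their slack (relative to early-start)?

Early-start peak: h1:17  h2:17  h3:2  h4:0 ⇒ 17.
Leveled (J@1, K@1, L@3, M@3, N@1): h1:9  h2:9  h3:10  h4:8 ⇒ 10.
Reduction 17 − 10 = 7.

7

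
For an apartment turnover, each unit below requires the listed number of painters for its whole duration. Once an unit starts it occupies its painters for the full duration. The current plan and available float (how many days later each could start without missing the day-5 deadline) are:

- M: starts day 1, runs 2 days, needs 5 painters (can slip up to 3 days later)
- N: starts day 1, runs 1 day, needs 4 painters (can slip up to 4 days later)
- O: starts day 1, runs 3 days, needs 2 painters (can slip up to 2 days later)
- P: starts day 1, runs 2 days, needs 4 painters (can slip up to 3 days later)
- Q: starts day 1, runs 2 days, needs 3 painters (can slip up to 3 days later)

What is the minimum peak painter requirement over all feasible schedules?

Early-start (M@1, N@1, O@1, P@1, Q@1) gives peak 18: d1:18  d2:14  d3:2  d4:0  d5:0.
Shift N→3, P→4, Q→4.
Schedule M@1, N@3, O@1, P@4, Q@4: d1:7  d2:7  d3:6  d4:7  d5:7 — peak 7.
Total painter-days = 34 over 5 days ⇒ peak ≥ ⌈34/5⌉ = 7, so 7 is optimal.

7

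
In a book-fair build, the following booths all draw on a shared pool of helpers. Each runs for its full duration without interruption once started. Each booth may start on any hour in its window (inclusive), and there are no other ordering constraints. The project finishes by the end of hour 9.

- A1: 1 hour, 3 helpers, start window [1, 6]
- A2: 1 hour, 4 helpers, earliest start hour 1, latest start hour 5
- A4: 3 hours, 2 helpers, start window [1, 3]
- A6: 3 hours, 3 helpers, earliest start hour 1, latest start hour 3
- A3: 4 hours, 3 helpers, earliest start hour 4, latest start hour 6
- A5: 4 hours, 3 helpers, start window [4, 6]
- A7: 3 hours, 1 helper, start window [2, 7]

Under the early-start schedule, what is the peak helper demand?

Early-start schedule: A1@1, A2@1, A4@1, A6@1, A3@4, A5@4, A7@2.
Load per hour: hour 1: 12, hour 2: 6, hour 3: 6, hour 4: 7, hour 5: 6, hour 6: 6, hour 7: 6, hour 8: 0, hour 9: 0.
Peak is 12.

12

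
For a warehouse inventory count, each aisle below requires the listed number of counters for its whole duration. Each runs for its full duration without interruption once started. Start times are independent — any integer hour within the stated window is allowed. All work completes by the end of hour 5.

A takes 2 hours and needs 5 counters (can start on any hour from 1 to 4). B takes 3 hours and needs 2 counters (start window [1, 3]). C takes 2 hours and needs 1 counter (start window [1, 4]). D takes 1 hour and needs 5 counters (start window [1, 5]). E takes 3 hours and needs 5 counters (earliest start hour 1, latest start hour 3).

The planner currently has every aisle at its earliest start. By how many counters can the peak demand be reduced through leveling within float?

8

Early-start peak: h1:18  h2:13  h3:7  h4:0  h5:0 ⇒ 18.
Leveled (A@1, B@1, C@1, D@4, E@3): h1:8  h2:8  h3:7  h4:10  h5:5 ⇒ 10.
Reduction 18 − 10 = 8.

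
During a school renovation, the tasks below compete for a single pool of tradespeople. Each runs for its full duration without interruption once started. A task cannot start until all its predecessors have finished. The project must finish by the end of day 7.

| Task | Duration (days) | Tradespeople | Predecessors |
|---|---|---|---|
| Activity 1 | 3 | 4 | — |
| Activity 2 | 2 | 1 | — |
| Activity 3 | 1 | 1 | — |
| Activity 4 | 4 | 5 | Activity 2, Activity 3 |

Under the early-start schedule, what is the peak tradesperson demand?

9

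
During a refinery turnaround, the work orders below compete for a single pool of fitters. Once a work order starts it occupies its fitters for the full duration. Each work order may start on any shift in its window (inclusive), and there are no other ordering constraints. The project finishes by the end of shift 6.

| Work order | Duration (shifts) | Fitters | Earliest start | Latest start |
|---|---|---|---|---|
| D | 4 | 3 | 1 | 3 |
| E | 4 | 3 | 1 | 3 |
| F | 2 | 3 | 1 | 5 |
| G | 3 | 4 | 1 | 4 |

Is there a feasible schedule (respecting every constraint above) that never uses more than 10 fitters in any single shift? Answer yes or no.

yes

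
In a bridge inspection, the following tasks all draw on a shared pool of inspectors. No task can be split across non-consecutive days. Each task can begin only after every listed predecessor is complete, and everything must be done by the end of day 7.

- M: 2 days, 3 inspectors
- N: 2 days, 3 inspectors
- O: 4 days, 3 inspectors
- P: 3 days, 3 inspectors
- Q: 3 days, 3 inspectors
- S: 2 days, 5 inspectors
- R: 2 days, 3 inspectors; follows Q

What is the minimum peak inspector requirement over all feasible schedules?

Early-start (M@1, N@1, O@1, P@1, Q@1, S@1, R@4) gives peak 20: d1:20  d2:20  d3:9  d4:6  d5:3  d6:0  d7:0.
Shift P→3, Q→3, S→6, R→6.
Schedule M@1, N@1, O@1, P@3, Q@3, S@6, R@6: d1:9  d2:9  d3:9  d4:9  d5:6  d6:8  d7:8 — peak 9.
Total inspector-days = 58 over 7 days ⇒ peak ≥ ⌈58/7⌉ = 9, so 9 is optimal.

9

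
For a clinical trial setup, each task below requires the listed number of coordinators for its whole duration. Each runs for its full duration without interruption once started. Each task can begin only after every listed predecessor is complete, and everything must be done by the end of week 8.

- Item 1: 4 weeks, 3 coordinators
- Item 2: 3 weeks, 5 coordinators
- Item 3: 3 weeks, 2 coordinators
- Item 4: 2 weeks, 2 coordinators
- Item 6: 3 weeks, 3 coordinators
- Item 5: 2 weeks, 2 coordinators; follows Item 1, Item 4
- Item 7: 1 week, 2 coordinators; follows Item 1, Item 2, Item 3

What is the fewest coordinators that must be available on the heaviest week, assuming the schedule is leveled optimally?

8

Early-start (Item 1@1, Item 2@1, Item 3@1, Item 4@1, Item 6@1, Item 5@5, Item 7@5) gives peak 15: w1:15  w2:15  w3:13  w4:3  w5:4  w6:2  w7:0  w8:0.
Shift Item 3→4, Item 4→4, Item 6→5, Item 5→6, Item 7→7.
Schedule Item 1@1, Item 2@1, Item 3@4, Item 4@4, Item 6@5, Item 5@6, Item 7@7: w1:8  w2:8  w3:8  w4:7  w5:7  w6:7  w7:7  w8:0 — peak 8.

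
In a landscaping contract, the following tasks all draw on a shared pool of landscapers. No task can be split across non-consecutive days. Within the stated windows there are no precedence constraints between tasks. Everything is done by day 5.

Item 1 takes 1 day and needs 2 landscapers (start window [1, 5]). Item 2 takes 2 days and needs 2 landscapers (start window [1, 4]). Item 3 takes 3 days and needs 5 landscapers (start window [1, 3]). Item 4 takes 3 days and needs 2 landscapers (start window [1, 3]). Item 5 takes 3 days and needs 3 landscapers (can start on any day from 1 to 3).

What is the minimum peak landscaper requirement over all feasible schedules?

10

Early-start (Item 1@1, Item 2@1, Item 3@1, Item 4@1, Item 5@1) gives peak 14: d1:14  d2:12  d3:10  d4:0  d5:0.
Shift Item 4→2, Item 5→3.
Schedule Item 1@1, Item 2@1, Item 3@1, Item 4@2, Item 5@3: d1:9  d2:9  d3:10  d4:5  d5:3 — peak 10.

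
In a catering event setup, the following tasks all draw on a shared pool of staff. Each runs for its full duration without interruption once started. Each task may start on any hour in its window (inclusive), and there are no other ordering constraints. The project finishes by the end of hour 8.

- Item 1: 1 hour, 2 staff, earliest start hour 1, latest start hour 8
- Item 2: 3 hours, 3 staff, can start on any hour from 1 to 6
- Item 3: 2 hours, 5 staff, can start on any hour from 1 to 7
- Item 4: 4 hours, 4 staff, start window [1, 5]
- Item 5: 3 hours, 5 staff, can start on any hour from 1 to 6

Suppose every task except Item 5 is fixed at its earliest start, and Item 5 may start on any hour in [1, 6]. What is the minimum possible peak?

14

Item 5@1: h1:19  h2:17  h3:12  h4:4  h5:0  h6:0  h7:0  h8:0 → peak 19
Item 5@2: h1:14  h2:17  h3:12  h4:9  h5:0  h6:0  h7:0  h8:0 → peak 17
Item 5@3: h1:14  h2:12  h3:12  h4:9  h5:5  h6:0  h7:0  h8:0 → peak 14
Item 5@4: h1:14  h2:12  h3:7  h4:9  h5:5  h6:5  h7:0  h8:0 → peak 14
Item 5@5: h1:14  h2:12  h3:7  h4:4  h5:5  h6:5  h7:5  h8:0 → peak 14
Item 5@6: h1:14  h2:12  h3:7  h4:4  h5:0  h6:5  h7:5  h8:5 → peak 14
Best is Item 5@3, peak 14.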